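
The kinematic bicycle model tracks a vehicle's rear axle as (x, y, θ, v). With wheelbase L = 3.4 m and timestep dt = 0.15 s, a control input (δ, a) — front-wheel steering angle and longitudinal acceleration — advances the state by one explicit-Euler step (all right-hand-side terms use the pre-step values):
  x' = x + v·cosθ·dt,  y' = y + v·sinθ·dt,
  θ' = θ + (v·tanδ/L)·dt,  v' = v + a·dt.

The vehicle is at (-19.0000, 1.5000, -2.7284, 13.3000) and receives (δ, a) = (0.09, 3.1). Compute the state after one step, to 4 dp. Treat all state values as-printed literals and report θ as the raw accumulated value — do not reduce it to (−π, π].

(-20.8271, 0.6989, -2.6754, 13.7650)

x' = -19.0000 + 13.3000·cos(-2.7284)·0.15 = -20.8271
y' = 1.5000 + 13.3000·sin(-2.7284)·0.15 = 0.6989
θ' = -2.7284 + (13.3000/3.4)·tan(0.09)·0.15 = -2.6754
v' = 13.3000 + 3.1000·0.15 = 13.7650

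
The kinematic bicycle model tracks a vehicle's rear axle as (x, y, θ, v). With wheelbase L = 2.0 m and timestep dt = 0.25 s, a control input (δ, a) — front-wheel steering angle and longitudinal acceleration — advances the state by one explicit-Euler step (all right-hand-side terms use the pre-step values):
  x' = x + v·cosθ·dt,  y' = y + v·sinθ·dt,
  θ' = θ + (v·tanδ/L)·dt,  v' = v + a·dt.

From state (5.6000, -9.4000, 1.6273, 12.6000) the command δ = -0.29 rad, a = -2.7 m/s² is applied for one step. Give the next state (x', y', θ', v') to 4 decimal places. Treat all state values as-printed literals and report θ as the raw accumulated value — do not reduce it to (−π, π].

(5.4221, -6.2550, 1.1573, 11.9250)

x' = 5.6000 + 12.6000·cos(1.6273)·0.25 = 5.4221
y' = -9.4000 + 12.6000·sin(1.6273)·0.25 = -6.2550
θ' = 1.6273 + (12.6000/2.0)·tan(-0.29)·0.25 = 1.1573
v' = 12.6000 − 2.7000·0.25 = 11.9250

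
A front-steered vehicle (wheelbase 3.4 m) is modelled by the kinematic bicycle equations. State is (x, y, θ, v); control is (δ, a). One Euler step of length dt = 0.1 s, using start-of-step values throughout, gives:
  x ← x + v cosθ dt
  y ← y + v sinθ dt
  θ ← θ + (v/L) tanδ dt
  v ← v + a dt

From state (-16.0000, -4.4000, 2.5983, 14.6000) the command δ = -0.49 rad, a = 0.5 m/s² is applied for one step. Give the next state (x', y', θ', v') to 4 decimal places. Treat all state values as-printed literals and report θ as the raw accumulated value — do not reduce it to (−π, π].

x' = -16.0000 + 14.6000·cos(2.5983)·0.1 = -17.2498
y' = -4.4000 + 14.6000·sin(2.5983)·0.1 = -3.6452
θ' = 2.5983 + (14.6000/3.4)·tan(-0.49)·0.1 = 2.3693
v' = 14.6000 + 0.5000·0.1 = 14.6500

(-17.2498, -3.6452, 2.3693, 14.6500)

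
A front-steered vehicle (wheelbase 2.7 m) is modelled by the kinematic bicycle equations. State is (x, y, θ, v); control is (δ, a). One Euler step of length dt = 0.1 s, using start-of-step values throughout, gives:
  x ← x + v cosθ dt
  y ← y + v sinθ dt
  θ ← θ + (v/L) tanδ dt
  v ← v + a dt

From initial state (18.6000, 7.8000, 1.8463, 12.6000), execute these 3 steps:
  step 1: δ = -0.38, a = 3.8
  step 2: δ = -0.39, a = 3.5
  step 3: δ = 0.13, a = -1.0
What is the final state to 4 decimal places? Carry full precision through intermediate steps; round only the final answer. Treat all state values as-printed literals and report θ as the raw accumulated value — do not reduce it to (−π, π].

after step 1 (δ=-0.38, a=3.8): (18.257240, 9.012483, 1.659907, 12.980000)
after step 2 (δ=-0.39, a=3.5): (18.141727, 10.305333, 1.462297, 13.330000)
after step 3 (δ=0.13, a=-1.0): (18.286074, 11.630495, 1.526842, 13.230000)

(18.2861, 11.6305, 1.5268, 13.2300)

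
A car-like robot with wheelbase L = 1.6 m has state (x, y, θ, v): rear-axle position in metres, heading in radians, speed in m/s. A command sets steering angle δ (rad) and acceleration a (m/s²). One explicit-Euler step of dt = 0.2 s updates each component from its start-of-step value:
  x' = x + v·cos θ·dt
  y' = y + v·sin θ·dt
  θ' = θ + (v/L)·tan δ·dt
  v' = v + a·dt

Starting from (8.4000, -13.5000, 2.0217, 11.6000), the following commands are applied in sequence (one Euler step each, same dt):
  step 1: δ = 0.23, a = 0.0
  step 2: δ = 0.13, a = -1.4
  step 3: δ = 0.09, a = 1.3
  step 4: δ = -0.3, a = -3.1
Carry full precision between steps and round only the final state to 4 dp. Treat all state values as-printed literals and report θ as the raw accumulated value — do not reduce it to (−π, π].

after step 1 (δ=0.23, a=0.0): (7.388993, -11.411875, 2.361208, 11.600000)
after step 2 (δ=0.13, a=-1.4): (5.740301, -9.779633, 2.550777, 11.320000)
after step 3 (δ=0.09, a=1.3): (3.860079, -8.518497, 2.678472, 11.580000)
after step 4 (δ=-0.3, a=-3.1): (1.788041, -7.483842, 2.230708, 10.960000)

(1.7880, -7.4838, 2.2307, 10.9600)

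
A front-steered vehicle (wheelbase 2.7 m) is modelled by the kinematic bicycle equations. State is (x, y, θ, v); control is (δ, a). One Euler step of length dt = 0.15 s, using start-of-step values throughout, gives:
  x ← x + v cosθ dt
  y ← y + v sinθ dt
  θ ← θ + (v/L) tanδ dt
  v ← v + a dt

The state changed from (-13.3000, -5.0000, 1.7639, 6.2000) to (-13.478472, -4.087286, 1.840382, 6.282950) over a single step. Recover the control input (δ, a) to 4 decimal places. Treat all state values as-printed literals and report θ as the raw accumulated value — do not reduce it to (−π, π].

a = (v'−v)/dt = (0.082950)/0.15 = 0.5530
Δθ = θ'−θ = 0.076482;  (v·dt/L) = 6.2000·0.15/2.7 = 0.344444
tan δ = Δθ·L/(v·dt) = 0.222045  →  δ = 0.2185

δ = 0.2185, a = 0.5530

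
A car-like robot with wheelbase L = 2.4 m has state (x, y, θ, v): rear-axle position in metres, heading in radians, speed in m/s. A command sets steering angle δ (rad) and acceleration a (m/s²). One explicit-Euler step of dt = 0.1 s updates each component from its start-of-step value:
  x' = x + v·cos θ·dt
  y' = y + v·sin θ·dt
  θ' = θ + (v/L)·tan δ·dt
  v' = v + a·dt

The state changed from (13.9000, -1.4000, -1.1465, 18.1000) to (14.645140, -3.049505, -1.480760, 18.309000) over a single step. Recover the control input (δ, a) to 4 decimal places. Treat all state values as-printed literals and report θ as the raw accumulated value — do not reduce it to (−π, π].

a = (v'−v)/dt = (0.209000)/0.1 = 2.0900
Δθ = θ'−θ = -0.334260;  (v·dt/L) = 18.1000·0.1/2.4 = 0.754167
tan δ = Δθ·L/(v·dt) = -0.443218  →  δ = -0.4172

δ = -0.4172, a = 2.0900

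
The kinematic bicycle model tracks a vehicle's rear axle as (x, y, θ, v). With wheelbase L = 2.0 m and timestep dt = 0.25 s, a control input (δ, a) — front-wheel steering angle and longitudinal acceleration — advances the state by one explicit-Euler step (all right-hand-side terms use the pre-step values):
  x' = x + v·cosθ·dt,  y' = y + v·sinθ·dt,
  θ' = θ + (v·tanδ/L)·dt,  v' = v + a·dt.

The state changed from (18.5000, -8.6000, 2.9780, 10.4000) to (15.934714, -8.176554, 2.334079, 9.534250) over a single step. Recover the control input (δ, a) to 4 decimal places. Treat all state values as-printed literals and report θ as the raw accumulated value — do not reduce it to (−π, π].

δ = -0.4599, a = -3.4630

a = (v'−v)/dt = (-0.865750)/0.25 = -3.4630
Δθ = θ'−θ = -0.643921;  (v·dt/L) = 10.4000·0.25/2.0 = 1.300000
tan δ = Δθ·L/(v·dt) = -0.495324  →  δ = -0.4599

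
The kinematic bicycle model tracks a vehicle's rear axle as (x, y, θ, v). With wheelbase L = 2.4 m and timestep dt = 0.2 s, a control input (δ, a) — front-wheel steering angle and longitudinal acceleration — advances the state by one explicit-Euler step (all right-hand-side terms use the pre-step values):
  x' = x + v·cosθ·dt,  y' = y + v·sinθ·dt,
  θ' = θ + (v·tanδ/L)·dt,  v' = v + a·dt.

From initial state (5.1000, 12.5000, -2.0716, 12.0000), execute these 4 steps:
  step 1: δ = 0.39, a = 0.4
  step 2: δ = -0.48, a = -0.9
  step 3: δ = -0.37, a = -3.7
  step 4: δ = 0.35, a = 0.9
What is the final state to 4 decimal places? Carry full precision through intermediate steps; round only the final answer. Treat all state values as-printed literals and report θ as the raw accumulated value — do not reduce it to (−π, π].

(0.4840, 4.8341, -2.2298, 11.3400)

after step 1 (δ=0.39, a=0.4): (3.947686, 10.394727, -1.660545, 12.080000)
after step 2 (δ=-0.48, a=-0.9): (3.731144, 7.988451, -2.184627, 11.900000)
after step 3 (δ=-0.37, a=-3.7): (2.360258, 6.042925, -2.569258, 11.160000)
after step 4 (δ=0.35, a=0.9): (0.483952, 4.834082, -2.229781, 11.340000)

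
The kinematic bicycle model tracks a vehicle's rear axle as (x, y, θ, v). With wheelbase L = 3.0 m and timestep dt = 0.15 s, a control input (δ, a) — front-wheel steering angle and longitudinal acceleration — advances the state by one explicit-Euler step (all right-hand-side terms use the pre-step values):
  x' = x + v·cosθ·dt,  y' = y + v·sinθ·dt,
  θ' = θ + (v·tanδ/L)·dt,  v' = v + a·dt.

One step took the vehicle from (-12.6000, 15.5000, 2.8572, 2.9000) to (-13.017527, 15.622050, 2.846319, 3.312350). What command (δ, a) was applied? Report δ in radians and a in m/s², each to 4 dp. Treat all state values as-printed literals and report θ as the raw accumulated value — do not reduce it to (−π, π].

δ = -0.0749, a = 2.7490

a = (v'−v)/dt = (0.412350)/0.15 = 2.7490
Δθ = θ'−θ = -0.010881;  (v·dt/L) = 2.9000·0.15/3.0 = 0.145000
tan δ = Δθ·L/(v·dt) = -0.075041  →  δ = -0.0749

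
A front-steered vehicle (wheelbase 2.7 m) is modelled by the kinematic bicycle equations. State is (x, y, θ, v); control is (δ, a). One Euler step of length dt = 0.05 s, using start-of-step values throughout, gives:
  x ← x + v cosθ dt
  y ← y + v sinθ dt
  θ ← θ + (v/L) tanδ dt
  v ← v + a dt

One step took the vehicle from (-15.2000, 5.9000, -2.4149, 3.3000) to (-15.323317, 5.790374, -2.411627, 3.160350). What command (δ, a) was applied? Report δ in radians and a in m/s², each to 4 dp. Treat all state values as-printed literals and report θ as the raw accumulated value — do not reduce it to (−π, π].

δ = 0.0535, a = -2.7930

a = (v'−v)/dt = (-0.139650)/0.05 = -2.7930
Δθ = θ'−θ = 0.003273;  (v·dt/L) = 3.3000·0.05/2.7 = 0.061111
tan δ = Δθ·L/(v·dt) = 0.053558  →  δ = 0.0535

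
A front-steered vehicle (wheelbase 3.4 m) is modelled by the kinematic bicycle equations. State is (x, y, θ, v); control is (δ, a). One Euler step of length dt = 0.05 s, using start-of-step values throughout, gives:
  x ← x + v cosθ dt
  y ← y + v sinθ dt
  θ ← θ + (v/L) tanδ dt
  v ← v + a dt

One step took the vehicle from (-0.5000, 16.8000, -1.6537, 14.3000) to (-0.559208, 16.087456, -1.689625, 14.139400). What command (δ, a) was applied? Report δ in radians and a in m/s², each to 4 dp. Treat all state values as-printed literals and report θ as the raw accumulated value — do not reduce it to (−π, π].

a = (v'−v)/dt = (-0.160600)/0.05 = -3.2120
Δθ = θ'−θ = -0.035925;  (v·dt/L) = 14.3000·0.05/3.4 = 0.210294
tan δ = Δθ·L/(v·dt) = -0.170832  →  δ = -0.1692

δ = -0.1692, a = -3.2120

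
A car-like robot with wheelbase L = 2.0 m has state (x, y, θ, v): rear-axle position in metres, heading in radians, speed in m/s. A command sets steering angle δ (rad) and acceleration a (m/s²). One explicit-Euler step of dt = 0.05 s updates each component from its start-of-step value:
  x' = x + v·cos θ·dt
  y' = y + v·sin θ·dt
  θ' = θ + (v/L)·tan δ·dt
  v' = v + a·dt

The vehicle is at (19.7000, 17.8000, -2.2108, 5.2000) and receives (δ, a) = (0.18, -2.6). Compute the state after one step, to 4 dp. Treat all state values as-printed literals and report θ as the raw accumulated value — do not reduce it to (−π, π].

(19.5447, 17.5915, -2.1871, 5.0700)

x' = 19.7000 + 5.2000·cos(-2.2108)·0.05 = 19.5447
y' = 17.8000 + 5.2000·sin(-2.2108)·0.05 = 17.5915
θ' = -2.2108 + (5.2000/2.0)·tan(0.18)·0.05 = -2.1871
v' = 5.2000 − 2.6000·0.05 = 5.0700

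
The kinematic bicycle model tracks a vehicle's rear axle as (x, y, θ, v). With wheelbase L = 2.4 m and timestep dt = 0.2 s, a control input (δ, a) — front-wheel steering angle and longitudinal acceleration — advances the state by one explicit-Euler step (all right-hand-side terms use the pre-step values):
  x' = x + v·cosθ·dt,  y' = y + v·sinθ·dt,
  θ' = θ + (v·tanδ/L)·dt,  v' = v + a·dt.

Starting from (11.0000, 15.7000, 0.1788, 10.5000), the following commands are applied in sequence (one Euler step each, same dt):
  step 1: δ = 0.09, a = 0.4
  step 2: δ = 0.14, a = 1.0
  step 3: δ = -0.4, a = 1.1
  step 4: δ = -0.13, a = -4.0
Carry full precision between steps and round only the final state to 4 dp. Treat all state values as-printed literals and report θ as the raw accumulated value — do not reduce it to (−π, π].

(19.3132, 17.4215, -0.1176, 10.2000)

after step 1 (δ=0.09, a=0.4): (13.066521, 16.073483, 0.257763, 10.580000)
after step 2 (δ=0.14, a=1.0): (15.112614, 16.612890, 0.382009, 10.780000)
after step 3 (δ=-0.4, a=1.1): (17.113204, 17.416616, 0.002200, 11.000000)
after step 4 (δ=-0.13, a=-4.0): (19.313199, 17.421457, -0.117642, 10.200000)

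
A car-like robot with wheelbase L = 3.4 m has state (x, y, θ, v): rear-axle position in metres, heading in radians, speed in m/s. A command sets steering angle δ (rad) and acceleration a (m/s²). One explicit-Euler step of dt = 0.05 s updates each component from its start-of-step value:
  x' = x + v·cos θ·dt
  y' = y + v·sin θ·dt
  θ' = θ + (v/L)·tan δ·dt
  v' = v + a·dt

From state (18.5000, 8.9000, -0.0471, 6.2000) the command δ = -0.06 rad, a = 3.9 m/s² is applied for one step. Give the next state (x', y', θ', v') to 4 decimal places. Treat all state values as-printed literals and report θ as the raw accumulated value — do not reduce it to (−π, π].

(18.8097, 8.8854, -0.0526, 6.3950)

x' = 18.5000 + 6.2000·cos(-0.0471)·0.05 = 18.8097
y' = 8.9000 + 6.2000·sin(-0.0471)·0.05 = 8.8854
θ' = -0.0471 + (6.2000/3.4)·tan(-0.06)·0.05 = -0.0526
v' = 6.2000 + 3.9000·0.05 = 6.3950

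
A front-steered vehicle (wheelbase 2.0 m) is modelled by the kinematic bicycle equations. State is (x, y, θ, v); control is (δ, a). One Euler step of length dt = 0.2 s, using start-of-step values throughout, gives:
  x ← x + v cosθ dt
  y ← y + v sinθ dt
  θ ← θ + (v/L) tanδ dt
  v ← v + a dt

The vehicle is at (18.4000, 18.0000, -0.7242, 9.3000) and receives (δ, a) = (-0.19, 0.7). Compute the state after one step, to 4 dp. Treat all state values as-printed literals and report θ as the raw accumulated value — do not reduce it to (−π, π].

(19.7932, 16.7677, -0.9031, 9.4400)

x' = 18.4000 + 9.3000·cos(-0.7242)·0.2 = 19.7932
y' = 18.0000 + 9.3000·sin(-0.7242)·0.2 = 16.7677
θ' = -0.7242 + (9.3000/2.0)·tan(-0.19)·0.2 = -0.9031
v' = 9.3000 + 0.7000·0.2 = 9.4400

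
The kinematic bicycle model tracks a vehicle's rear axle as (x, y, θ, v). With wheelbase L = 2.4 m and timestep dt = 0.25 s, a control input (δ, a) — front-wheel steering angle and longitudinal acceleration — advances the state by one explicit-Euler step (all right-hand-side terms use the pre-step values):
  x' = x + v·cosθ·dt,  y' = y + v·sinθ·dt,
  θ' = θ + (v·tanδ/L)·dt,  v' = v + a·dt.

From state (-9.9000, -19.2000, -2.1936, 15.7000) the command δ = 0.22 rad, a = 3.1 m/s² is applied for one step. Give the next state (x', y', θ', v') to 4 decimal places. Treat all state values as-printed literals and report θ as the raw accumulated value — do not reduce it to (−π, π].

x' = -9.9000 + 15.7000·cos(-2.1936)·0.25 = -12.1895
y' = -19.2000 + 15.7000·sin(-2.1936)·0.25 = -22.3881
θ' = -2.1936 + (15.7000/2.4)·tan(0.22)·0.25 = -1.8279
v' = 15.7000 + 3.1000·0.25 = 16.4750

(-12.1895, -22.3881, -1.8279, 16.4750)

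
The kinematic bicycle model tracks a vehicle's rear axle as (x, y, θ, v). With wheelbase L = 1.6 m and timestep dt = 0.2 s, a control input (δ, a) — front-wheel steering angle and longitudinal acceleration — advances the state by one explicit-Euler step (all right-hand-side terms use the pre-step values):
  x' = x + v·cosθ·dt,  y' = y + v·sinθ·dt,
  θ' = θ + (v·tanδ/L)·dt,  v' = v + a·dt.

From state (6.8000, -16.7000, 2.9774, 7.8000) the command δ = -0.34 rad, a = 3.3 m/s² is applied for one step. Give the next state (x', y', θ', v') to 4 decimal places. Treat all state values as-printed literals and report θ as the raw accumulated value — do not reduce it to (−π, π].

x' = 6.8000 + 7.8000·cos(2.9774)·0.2 = 5.2610
y' = -16.7000 + 7.8000·sin(2.9774)·0.2 = -16.4450
θ' = 2.9774 + (7.8000/1.6)·tan(-0.34)·0.2 = 2.6325
v' = 7.8000 + 3.3000·0.2 = 8.4600

(5.2610, -16.4450, 2.6325, 8.4600)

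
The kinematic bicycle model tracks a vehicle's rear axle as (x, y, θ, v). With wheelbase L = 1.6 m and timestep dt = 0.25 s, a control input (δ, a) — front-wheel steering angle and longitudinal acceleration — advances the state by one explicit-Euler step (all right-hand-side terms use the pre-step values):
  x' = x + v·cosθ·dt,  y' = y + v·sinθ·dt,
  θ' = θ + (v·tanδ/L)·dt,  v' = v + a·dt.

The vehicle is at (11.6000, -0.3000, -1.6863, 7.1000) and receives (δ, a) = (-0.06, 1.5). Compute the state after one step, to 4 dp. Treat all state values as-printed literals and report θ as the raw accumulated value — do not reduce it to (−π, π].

x' = 11.6000 + 7.1000·cos(-1.6863)·0.25 = 11.3954
y' = -0.3000 + 7.1000·sin(-1.6863)·0.25 = -2.0632
θ' = -1.6863 + (7.1000/1.6)·tan(-0.06)·0.25 = -1.7529
v' = 7.1000 + 1.5000·0.25 = 7.4750

(11.3954, -2.0632, -1.7529, 7.4750)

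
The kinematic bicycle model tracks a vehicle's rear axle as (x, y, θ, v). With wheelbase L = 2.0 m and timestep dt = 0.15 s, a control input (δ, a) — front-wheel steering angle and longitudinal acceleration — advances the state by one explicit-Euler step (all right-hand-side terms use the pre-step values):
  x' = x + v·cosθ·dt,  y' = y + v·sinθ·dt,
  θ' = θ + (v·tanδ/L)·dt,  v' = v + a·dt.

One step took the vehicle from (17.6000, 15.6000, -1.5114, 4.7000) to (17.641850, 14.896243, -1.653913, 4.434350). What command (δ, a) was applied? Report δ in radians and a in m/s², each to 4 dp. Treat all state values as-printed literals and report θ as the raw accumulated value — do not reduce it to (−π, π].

δ = -0.3842, a = -1.7710

a = (v'−v)/dt = (-0.265650)/0.15 = -1.7710
Δθ = θ'−θ = -0.142513;  (v·dt/L) = 4.7000·0.15/2.0 = 0.352500
tan δ = Δθ·L/(v·dt) = -0.404292  →  δ = -0.3842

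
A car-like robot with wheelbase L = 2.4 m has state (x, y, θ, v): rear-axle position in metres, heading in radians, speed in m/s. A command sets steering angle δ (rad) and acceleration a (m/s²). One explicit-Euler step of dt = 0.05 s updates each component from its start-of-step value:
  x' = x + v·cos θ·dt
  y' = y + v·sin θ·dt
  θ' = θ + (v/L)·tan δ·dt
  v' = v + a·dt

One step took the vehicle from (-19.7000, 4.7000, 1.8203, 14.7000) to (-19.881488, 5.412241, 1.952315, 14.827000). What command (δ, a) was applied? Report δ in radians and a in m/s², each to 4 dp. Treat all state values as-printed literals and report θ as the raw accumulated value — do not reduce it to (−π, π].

a = (v'−v)/dt = (0.127000)/0.05 = 2.5400
Δθ = θ'−θ = 0.132015;  (v·dt/L) = 14.7000·0.05/2.4 = 0.306250
tan δ = Δθ·L/(v·dt) = 0.431069  →  δ = 0.4070

δ = 0.4070, a = 2.5400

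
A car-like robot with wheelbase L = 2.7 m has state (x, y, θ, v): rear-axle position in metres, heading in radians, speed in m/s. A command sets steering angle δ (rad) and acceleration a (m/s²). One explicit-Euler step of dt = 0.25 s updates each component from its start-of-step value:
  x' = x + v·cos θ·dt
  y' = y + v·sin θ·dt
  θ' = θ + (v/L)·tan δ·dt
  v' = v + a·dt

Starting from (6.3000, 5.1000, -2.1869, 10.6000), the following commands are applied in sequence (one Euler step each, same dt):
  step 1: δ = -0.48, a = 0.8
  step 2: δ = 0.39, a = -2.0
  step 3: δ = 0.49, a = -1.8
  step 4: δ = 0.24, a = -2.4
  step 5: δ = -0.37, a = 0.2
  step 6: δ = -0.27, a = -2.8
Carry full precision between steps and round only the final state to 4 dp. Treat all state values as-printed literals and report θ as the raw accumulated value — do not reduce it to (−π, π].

after step 1 (δ=-0.48, a=0.8): (4.768672, 2.937239, -2.697870, 10.800000)
after step 2 (δ=0.39, a=-2.0): (2.330141, 1.778117, -2.286815, 10.300000)
after step 3 (δ=0.49, a=-1.8): (0.639946, -0.164528, -1.778121, 9.850000)
after step 4 (δ=0.24, a=-2.4): (0.133059, -2.574294, -1.554930, 9.250000)
after step 5 (δ=-0.37, a=0.2): (0.169749, -4.886503, -1.887128, 9.300000)
after step 6 (δ=-0.27, a=-2.8): (-0.553517, -7.096143, -2.125447, 8.600000)

(-0.5535, -7.0961, -2.1254, 8.6000)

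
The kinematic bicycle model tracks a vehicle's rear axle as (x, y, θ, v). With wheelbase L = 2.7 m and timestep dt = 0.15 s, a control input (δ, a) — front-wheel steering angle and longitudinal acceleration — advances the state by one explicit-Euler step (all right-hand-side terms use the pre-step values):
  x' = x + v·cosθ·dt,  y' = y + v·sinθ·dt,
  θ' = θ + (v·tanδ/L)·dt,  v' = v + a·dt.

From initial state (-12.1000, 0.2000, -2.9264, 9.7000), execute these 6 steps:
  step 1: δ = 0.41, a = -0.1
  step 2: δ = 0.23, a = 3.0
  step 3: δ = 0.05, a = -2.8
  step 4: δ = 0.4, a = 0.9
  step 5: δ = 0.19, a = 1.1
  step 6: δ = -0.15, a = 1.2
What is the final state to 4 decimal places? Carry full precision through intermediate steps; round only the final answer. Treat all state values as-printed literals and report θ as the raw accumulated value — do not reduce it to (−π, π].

(-19.1900, -4.6987, -2.2887, 10.1950)

after step 1 (δ=0.41, a=-0.1): (-13.521441, -0.110694, -2.692182, 9.685000)
after step 2 (δ=0.23, a=3.0): (-14.829938, -0.741819, -2.566200, 10.135000)
after step 3 (δ=0.05, a=-2.8): (-16.105395, -1.569085, -2.538024, 9.715000)
after step 4 (δ=0.4, a=0.9): (-17.305171, -2.396198, -2.309833, 9.850000)
after step 5 (δ=0.19, a=1.1): (-18.300380, -3.488244, -2.204591, 10.015000)
after step 6 (δ=-0.15, a=1.2): (-19.190022, -4.698736, -2.288681, 10.195000)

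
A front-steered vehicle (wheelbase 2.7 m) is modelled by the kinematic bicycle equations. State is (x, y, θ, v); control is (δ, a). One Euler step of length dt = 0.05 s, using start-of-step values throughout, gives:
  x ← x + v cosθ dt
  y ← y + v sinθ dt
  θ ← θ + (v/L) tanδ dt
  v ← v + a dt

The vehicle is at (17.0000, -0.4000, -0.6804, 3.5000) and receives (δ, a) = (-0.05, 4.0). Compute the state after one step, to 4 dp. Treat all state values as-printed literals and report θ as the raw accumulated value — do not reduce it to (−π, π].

x' = 17.0000 + 3.5000·cos(-0.6804)·0.05 = 17.1360
y' = -0.4000 + 3.5000·sin(-0.6804)·0.05 = -0.5101
θ' = -0.6804 + (3.5000/2.7)·tan(-0.05)·0.05 = -0.6836
v' = 3.5000 + 4.0000·0.05 = 3.7000

(17.1360, -0.5101, -0.6836, 3.7000)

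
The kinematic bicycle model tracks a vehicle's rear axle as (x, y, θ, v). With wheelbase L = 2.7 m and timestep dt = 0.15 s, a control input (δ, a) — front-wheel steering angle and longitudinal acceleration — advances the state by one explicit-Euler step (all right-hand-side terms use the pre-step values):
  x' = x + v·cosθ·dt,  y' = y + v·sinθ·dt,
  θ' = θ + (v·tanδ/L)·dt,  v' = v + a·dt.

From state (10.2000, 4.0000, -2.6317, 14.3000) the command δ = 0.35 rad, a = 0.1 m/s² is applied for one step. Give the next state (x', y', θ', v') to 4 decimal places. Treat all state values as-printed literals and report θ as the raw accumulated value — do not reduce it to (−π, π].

x' = 10.2000 + 14.3000·cos(-2.6317)·0.15 = 8.3279
y' = 4.0000 + 14.3000·sin(-2.6317)·0.15 = 2.9531
θ' = -2.6317 + (14.3000/2.7)·tan(0.35)·0.15 = -2.3417
v' = 14.3000 + 0.1000·0.15 = 14.3150

(8.3279, 2.9531, -2.3417, 14.3150)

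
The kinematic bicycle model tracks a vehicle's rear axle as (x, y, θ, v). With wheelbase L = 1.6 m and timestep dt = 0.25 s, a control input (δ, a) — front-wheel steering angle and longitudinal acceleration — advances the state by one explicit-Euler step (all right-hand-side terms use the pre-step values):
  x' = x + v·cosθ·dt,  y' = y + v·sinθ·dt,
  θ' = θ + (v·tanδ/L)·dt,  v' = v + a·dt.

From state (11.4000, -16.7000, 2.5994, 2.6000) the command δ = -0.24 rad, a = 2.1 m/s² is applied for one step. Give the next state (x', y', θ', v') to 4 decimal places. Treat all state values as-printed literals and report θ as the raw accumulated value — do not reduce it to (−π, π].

(10.8432, -16.3646, 2.5000, 3.1250)

x' = 11.4000 + 2.6000·cos(2.5994)·0.25 = 10.8432
y' = -16.7000 + 2.6000·sin(2.5994)·0.25 = -16.3646
θ' = 2.5994 + (2.6000/1.6)·tan(-0.24)·0.25 = 2.5000
v' = 2.6000 + 2.1000·0.25 = 3.1250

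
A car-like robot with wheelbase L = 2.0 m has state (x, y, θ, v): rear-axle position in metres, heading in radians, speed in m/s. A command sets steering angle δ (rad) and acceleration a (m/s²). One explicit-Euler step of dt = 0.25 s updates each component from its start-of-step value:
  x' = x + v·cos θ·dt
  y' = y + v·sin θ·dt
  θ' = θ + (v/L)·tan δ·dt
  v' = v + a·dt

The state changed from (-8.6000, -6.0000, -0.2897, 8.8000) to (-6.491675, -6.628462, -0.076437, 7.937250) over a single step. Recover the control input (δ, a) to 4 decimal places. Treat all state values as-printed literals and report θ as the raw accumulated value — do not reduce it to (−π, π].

a = (v'−v)/dt = (-0.862750)/0.25 = -3.4510
Δθ = θ'−θ = 0.213263;  (v·dt/L) = 8.8000·0.25/2.0 = 1.100000
tan δ = Δθ·L/(v·dt) = 0.193875  →  δ = 0.1915

δ = 0.1915, a = -3.4510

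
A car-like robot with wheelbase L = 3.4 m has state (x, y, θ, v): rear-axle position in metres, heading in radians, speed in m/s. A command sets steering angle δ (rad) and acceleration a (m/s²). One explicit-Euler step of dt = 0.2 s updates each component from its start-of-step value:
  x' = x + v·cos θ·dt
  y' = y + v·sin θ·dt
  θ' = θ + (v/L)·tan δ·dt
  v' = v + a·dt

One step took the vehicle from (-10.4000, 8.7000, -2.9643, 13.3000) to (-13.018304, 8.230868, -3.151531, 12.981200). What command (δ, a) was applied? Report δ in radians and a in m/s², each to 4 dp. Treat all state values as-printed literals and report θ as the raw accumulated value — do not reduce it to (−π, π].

a = (v'−v)/dt = (-0.318800)/0.2 = -1.5940
Δθ = θ'−θ = -0.187231;  (v·dt/L) = 13.3000·0.2/3.4 = 0.782353
tan δ = Δθ·L/(v·dt) = -0.239318  →  δ = -0.2349

δ = -0.2349, a = -1.5940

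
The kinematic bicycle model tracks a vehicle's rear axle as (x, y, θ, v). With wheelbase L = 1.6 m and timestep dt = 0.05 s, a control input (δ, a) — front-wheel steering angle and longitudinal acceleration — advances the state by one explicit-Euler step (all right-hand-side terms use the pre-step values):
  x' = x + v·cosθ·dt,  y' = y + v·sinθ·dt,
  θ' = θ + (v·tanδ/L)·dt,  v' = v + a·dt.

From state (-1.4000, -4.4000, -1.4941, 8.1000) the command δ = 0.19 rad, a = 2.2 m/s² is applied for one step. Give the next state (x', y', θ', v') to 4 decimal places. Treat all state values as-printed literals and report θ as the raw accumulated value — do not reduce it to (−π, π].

x' = -1.4000 + 8.1000·cos(-1.4941)·0.05 = -1.3690
y' = -4.4000 + 8.1000·sin(-1.4941)·0.05 = -4.8038
θ' = -1.4941 + (8.1000/1.6)·tan(0.19)·0.05 = -1.4454
v' = 8.1000 + 2.2000·0.05 = 8.2100

(-1.3690, -4.8038, -1.4454, 8.2100)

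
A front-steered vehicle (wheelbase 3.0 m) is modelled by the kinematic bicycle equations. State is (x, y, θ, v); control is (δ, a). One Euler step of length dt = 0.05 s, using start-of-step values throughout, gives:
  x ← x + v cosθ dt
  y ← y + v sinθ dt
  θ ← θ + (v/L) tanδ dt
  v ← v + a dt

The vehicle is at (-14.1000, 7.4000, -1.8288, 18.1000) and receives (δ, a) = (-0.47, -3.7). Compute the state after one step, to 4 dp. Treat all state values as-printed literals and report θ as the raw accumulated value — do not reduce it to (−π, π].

(-14.3309, 6.5250, -1.9820, 17.9150)

x' = -14.1000 + 18.1000·cos(-1.8288)·0.05 = -14.3309
y' = 7.4000 + 18.1000·sin(-1.8288)·0.05 = 6.5250
θ' = -1.8288 + (18.1000/3.0)·tan(-0.47)·0.05 = -1.9820
v' = 18.1000 − 3.7000·0.05 = 17.9150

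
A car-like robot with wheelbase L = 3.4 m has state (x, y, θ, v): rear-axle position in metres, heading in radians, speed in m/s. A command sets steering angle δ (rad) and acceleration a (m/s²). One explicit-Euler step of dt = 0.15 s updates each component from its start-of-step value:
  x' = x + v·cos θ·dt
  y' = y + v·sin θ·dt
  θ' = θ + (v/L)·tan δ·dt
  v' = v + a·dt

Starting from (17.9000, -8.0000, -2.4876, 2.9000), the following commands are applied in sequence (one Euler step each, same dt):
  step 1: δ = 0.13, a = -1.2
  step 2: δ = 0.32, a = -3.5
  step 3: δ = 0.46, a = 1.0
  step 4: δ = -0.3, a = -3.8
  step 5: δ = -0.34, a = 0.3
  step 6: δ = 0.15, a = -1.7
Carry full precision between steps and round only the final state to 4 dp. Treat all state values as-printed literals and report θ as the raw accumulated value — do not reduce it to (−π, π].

(16.3222, -9.3274, -2.4307, 1.5650)

after step 1 (δ=0.13, a=-1.2): (17.554757, -8.264637, -2.470873, 2.720000)
after step 2 (δ=0.32, a=-3.5): (17.235140, -8.518229, -2.431107, 2.195000)
after step 3 (δ=0.46, a=1.0): (16.985554, -8.732966, -2.383128, 2.345000)
after step 4 (δ=-0.3, a=-3.8): (16.730221, -8.974903, -2.415131, 1.775000)
after step 5 (δ=-0.34, a=0.3): (16.531192, -9.151754, -2.442832, 1.820000)
after step 6 (δ=0.15, a=-1.7): (16.322172, -9.327366, -2.430696, 1.565000)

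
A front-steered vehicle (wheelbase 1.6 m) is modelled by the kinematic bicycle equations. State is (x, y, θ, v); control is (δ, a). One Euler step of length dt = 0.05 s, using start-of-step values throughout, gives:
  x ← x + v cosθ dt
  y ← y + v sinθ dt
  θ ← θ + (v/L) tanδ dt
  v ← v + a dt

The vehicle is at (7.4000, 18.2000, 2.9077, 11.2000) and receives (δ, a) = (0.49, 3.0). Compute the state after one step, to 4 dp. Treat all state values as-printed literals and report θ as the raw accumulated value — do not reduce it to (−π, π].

x' = 7.4000 + 11.2000·cos(2.9077)·0.05 = 6.8552
y' = 18.2000 + 11.2000·sin(2.9077)·0.05 = 18.3298
θ' = 2.9077 + (11.2000/1.6)·tan(0.49)·0.05 = 3.0944
v' = 11.2000 + 3.0000·0.05 = 11.3500

(6.8552, 18.3298, 3.0944, 11.3500)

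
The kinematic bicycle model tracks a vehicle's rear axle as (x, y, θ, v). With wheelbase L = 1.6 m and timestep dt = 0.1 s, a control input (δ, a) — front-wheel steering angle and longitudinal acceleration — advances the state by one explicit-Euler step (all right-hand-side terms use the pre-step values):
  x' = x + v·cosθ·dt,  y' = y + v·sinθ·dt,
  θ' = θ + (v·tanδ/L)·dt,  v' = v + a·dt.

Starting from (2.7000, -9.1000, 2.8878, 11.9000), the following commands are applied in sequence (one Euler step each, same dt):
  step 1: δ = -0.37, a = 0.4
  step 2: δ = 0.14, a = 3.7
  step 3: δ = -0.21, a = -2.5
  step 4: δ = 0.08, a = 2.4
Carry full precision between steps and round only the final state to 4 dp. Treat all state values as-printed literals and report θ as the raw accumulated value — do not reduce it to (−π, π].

after step 1 (δ=-0.37, a=0.4): (1.548119, -8.801218, 2.599327, 11.940000)
after step 2 (δ=0.14, a=3.7): (0.525409, -8.185021, 2.704490, 12.310000)
after step 3 (δ=-0.21, a=-2.5): (-0.589855, -7.663919, 2.540503, 12.060000)
after step 4 (δ=0.08, a=2.4): (-1.584467, -6.981876, 2.600932, 12.300000)

(-1.5845, -6.9819, 2.6009, 12.3000)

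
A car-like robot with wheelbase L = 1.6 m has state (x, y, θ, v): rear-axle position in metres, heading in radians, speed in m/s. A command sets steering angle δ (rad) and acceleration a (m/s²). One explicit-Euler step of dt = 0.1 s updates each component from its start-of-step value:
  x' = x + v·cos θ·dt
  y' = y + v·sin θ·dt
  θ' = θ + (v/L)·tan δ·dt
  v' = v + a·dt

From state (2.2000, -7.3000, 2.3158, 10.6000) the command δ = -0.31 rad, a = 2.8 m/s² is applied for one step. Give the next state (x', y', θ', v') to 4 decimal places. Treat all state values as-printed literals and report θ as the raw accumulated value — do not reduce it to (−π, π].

(1.4813, -6.5208, 2.1036, 10.8800)

x' = 2.2000 + 10.6000·cos(2.3158)·0.1 = 1.4813
y' = -7.3000 + 10.6000·sin(2.3158)·0.1 = -6.5208
θ' = 2.3158 + (10.6000/1.6)·tan(-0.31)·0.1 = 2.1036
v' = 10.6000 + 2.8000·0.1 = 10.8800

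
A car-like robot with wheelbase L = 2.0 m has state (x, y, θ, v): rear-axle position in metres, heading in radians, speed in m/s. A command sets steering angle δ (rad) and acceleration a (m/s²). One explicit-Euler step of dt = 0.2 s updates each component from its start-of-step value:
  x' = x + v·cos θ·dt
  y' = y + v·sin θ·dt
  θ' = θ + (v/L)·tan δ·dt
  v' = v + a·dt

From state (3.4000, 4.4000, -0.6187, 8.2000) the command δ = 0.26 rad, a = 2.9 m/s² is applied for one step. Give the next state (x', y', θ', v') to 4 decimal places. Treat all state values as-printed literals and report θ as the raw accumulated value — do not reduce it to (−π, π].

x' = 3.4000 + 8.2000·cos(-0.6187)·0.2 = 4.7360
y' = 4.4000 + 8.2000·sin(-0.6187)·0.2 = 3.4488
θ' = -0.6187 + (8.2000/2.0)·tan(0.26)·0.2 = -0.4006
v' = 8.2000 + 2.9000·0.2 = 8.7800

(4.7360, 3.4488, -0.4006, 8.7800)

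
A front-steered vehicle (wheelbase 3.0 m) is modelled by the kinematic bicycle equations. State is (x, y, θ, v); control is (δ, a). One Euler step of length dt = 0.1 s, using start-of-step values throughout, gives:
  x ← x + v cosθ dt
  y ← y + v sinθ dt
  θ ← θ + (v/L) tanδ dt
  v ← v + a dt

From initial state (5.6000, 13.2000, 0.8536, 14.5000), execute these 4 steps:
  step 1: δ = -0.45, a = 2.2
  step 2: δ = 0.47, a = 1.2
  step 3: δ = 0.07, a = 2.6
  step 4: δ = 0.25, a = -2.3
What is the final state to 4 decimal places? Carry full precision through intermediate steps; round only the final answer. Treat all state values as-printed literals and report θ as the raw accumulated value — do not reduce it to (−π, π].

(9.6424, 17.4685, 1.0326, 14.8700)

after step 1 (δ=-0.45, a=2.2): (6.553048, 14.292795, 0.620123, 14.720000)
after step 2 (δ=0.47, a=1.2): (7.750971, 15.148226, 0.869365, 14.840000)
after step 3 (δ=0.07, a=2.6): (8.708614, 16.281883, 0.904049, 15.100000)
after step 4 (δ=0.25, a=-2.3): (9.642448, 17.468497, 1.032571, 14.870000)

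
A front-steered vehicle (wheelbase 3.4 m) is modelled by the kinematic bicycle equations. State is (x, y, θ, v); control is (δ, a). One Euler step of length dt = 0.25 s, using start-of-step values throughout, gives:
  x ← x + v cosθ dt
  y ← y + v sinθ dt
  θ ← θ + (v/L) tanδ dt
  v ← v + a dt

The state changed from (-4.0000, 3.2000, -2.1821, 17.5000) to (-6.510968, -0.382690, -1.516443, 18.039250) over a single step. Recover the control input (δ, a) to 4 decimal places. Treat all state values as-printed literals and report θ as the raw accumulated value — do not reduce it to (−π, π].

δ = 0.4774, a = 2.1570

a = (v'−v)/dt = (0.539250)/0.25 = 2.1570
Δθ = θ'−θ = 0.665657;  (v·dt/L) = 17.5000·0.25/3.4 = 1.286765
tan δ = Δθ·L/(v·dt) = 0.517311  →  δ = 0.4774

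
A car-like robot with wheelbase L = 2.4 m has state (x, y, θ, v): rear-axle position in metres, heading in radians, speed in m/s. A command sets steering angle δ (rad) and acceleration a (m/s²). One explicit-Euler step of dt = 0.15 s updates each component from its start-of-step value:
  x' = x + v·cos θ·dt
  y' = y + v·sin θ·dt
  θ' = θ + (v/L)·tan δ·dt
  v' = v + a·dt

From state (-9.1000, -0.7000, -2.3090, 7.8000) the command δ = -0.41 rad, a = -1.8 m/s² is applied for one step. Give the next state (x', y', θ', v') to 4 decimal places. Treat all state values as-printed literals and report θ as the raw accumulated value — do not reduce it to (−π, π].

(-9.8874, -1.5654, -2.5209, 7.5300)

x' = -9.1000 + 7.8000·cos(-2.3090)·0.15 = -9.8874
y' = -0.7000 + 7.8000·sin(-2.3090)·0.15 = -1.5654
θ' = -2.3090 + (7.8000/2.4)·tan(-0.41)·0.15 = -2.5209
v' = 7.8000 − 1.8000·0.15 = 7.5300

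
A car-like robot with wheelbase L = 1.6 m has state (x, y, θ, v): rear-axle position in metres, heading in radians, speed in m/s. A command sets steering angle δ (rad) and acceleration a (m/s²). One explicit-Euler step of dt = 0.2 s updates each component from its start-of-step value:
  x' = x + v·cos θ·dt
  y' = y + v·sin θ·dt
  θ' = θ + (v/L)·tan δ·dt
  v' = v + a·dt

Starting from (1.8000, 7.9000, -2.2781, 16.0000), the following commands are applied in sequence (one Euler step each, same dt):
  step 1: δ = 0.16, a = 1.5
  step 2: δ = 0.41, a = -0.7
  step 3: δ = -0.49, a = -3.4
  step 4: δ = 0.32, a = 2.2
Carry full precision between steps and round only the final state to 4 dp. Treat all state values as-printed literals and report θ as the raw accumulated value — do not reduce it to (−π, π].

after step 1 (δ=0.16, a=1.5): (-0.279317, 5.467627, -1.955341, 16.300000)
after step 2 (δ=0.41, a=-0.7): (-1.502264, 2.445707, -1.069780, 16.160000)
after step 3 (δ=-0.49, a=-3.4): (0.050121, -0.389064, -2.147224, 15.480000)
after step 4 (δ=0.32, a=2.2): (-1.637299, -2.984797, -1.505986, 15.920000)

(-1.6373, -2.9848, -1.5060, 15.9200)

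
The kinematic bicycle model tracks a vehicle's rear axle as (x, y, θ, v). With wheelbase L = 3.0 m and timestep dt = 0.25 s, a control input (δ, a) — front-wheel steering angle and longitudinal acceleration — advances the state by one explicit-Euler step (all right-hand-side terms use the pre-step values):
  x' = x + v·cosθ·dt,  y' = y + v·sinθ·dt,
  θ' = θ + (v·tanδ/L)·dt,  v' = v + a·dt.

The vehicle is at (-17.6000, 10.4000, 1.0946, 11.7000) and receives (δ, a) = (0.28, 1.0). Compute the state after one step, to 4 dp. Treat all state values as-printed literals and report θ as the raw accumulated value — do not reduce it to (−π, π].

x' = -17.6000 + 11.7000·cos(1.0946)·0.25 = -16.2592
y' = 10.4000 + 11.7000·sin(1.0946)·0.25 = 12.9996
θ' = 1.0946 + (11.7000/3.0)·tan(0.28)·0.25 = 1.3750
v' = 11.7000 + 1.0000·0.25 = 11.9500

(-16.2592, 12.9996, 1.3750, 11.9500)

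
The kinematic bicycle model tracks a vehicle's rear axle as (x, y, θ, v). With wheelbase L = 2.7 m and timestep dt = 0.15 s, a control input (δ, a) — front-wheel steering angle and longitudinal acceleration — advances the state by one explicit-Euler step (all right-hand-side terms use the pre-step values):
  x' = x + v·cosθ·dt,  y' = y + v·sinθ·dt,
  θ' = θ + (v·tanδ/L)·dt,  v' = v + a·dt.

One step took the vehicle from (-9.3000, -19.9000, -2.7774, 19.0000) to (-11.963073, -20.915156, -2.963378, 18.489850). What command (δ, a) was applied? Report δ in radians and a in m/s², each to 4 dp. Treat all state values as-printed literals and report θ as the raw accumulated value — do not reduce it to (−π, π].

δ = -0.1744, a = -3.4010

a = (v'−v)/dt = (-0.510150)/0.15 = -3.4010
Δθ = θ'−θ = -0.185978;  (v·dt/L) = 19.0000·0.15/2.7 = 1.055556
tan δ = Δθ·L/(v·dt) = -0.176190  →  δ = -0.1744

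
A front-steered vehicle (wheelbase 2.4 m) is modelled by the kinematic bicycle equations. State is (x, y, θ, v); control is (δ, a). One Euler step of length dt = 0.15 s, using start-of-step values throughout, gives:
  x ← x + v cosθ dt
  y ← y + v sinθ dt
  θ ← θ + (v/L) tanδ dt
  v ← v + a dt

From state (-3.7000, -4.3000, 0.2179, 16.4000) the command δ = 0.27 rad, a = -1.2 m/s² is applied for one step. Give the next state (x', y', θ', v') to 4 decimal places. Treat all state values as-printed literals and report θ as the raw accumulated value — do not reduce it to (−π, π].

(-1.2982, -3.7682, 0.5016, 16.2200)

x' = -3.7000 + 16.4000·cos(0.2179)·0.15 = -1.2982
y' = -4.3000 + 16.4000·sin(0.2179)·0.15 = -3.7682
θ' = 0.2179 + (16.4000/2.4)·tan(0.27)·0.15 = 0.5016
v' = 16.4000 − 1.2000·0.15 = 16.2200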